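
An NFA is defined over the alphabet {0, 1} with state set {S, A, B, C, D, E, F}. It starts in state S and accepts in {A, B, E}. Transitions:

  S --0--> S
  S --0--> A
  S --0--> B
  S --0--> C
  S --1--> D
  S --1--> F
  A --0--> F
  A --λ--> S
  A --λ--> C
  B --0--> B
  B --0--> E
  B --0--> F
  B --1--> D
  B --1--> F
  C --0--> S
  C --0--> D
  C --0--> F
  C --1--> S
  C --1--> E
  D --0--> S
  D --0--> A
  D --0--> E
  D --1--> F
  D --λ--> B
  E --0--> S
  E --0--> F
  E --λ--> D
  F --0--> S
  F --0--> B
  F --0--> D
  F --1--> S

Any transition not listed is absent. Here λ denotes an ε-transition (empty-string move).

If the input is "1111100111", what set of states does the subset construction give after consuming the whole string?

Start in {S}.
Read '1': S→{D, F}; union {D, F}; ε-closure = {B, D, F}.
Read '1': B→{D, F}, D→{F}, F→{S}; union {S, D, F}; ε-closure = {S, B, D, F}.
Read '1': S→{D, F}, B→{D, F}, D→{F}, F→{S}; union {S, D, F}; ε-closure = {S, B, D, F}.
Read '1': S→{D, F}, B→{D, F}, D→{F}, F→{S}; union {S, D, F}; ε-closure = {S, B, D, F}.
Read '1': S→{D, F}, B→{D, F}, D→{F}, F→{S}; union {S, D, F}; ε-closure = {S, B, D, F}.
Read '0': S→{S, A, B, C}, B→{B, E, F}, D→{S, A, E}, F→{S, B, D}; now {S, A, B, C, D, E, F}.
Read '0': S→{S, A, B, C}, A→{F}, B→{B, E, F}, C→{S, D, F}, D→{S, A, E}, E→{S, F}, F→{S, B, D}; now {S, A, B, C, D, E, F}.
Read '1': S→{D, F}, A→∅, B→{D, F}, C→{S, E}, D→{F}, E→∅, F→{S}; union {S, D, E, F}; ε-closure = {S, B, D, E, F}.
Read '1': S→{D, F}, B→{D, F}, D→{F}, E→∅, F→{S}; union {S, D, F}; ε-closure = {S, B, D, F}.
Read '1': S→{D, F}, B→{D, F}, D→{F}, F→{S}; union {S, D, F}; ε-closure = {S, B, D, F}.

{S, B, D, F}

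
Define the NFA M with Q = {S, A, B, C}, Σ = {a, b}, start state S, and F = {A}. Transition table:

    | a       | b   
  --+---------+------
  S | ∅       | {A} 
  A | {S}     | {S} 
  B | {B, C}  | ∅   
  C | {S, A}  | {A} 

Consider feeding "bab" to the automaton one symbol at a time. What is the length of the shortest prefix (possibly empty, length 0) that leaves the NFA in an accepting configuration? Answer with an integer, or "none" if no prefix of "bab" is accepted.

Start in {S}.
Read 'b': S→{A}; now {A}.
None of the earlier sets intersect F, but {A} does.

1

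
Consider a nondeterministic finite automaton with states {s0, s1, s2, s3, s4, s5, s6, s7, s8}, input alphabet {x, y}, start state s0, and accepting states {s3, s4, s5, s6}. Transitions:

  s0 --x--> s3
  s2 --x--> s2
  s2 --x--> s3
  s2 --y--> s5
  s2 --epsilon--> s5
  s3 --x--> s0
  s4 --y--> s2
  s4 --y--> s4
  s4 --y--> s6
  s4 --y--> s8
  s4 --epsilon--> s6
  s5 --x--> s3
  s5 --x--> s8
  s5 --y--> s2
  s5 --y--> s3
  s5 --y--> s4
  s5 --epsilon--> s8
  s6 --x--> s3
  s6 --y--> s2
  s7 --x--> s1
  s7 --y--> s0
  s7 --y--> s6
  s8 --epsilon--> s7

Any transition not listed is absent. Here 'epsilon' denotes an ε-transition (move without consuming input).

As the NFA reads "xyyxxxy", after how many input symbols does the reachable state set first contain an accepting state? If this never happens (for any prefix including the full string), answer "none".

1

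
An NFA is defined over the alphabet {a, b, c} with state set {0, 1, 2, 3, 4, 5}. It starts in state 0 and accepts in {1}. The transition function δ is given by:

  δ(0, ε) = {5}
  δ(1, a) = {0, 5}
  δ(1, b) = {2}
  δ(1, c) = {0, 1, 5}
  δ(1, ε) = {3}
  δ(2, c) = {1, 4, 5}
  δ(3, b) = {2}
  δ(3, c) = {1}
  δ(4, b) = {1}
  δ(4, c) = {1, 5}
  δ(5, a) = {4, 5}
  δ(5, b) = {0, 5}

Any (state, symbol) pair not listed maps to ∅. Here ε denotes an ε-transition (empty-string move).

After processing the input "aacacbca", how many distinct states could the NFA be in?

3

Start: ε-closure({0}) = {0, 5}.
Read 'a': 0→∅, 5→{4, 5}; now {4, 5}.
Read 'a': 4→∅, 5→{4, 5}; now {4, 5}.
Read 'c': 4→{1, 5}, 5→∅; union {1, 5}; ε-closure = {1, 3, 5}.
Read 'a': 1→{0, 5}, 3→∅, 5→{4, 5}; now {0, 4, 5}.
Read 'c': 0→∅, 4→{1, 5}, 5→∅; union {1, 5}; ε-closure = {1, 3, 5}.
Read 'b': 1→{2}, 3→{2}, 5→{0, 5}; now {0, 2, 5}.
Read 'c': 0→∅, 2→{1, 4, 5}, 5→∅; union {1, 4, 5}; ε-closure = {1, 3, 4, 5}.
Read 'a': 1→{0, 5}, 3→∅, 4→∅, 5→{4, 5}; now {0, 4, 5}.
That set has 3 states.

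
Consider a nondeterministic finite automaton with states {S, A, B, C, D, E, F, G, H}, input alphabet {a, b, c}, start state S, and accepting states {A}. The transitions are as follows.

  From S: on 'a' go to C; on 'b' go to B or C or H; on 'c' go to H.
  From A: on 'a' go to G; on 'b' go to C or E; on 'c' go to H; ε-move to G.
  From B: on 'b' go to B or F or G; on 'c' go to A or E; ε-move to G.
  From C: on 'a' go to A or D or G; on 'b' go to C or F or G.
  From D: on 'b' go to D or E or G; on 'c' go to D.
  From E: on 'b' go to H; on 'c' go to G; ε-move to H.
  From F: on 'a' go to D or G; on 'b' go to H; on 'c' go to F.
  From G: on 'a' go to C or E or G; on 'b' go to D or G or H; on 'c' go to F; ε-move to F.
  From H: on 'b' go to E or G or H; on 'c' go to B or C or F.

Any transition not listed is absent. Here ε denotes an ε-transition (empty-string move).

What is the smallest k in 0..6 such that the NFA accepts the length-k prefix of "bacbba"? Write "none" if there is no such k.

Start in {S}.
Read 'b': S→{B, C, H}; union {B, C, H}; ε-closure = {B, C, F, G, H}.
Read 'a': B→∅, C→{A, D, G}, F→{D, G}, G→{C, E, G}, H→∅; union {A, C, D, E, G}; ε-closure = {A, C, D, E, F, G, H}.
None of the earlier sets intersect F, but {A, C, D, E, F, G, H} does.

2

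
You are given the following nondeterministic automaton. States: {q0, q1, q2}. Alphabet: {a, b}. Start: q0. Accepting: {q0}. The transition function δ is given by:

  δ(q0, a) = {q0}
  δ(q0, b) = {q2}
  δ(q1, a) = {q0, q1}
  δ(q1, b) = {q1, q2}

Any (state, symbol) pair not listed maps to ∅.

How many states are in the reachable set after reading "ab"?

Start in {q0}.
Read 'a': q0→{q0}; now {q0}.
Read 'b': q0→{q2}; now {q2}.
That set has 1 state.

1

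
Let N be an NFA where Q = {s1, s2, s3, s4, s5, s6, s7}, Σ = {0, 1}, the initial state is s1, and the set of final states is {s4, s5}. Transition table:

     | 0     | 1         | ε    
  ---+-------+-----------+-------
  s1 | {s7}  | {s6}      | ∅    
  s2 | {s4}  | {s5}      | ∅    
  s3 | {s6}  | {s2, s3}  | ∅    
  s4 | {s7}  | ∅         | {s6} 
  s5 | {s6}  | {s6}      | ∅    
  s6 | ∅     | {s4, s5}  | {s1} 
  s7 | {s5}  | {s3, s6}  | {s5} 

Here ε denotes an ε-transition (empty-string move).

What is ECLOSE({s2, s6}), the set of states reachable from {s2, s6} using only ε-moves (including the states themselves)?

Begin with {s2, s6}.
ε-move s6 → s1; add s1.

{s1, s2, s6}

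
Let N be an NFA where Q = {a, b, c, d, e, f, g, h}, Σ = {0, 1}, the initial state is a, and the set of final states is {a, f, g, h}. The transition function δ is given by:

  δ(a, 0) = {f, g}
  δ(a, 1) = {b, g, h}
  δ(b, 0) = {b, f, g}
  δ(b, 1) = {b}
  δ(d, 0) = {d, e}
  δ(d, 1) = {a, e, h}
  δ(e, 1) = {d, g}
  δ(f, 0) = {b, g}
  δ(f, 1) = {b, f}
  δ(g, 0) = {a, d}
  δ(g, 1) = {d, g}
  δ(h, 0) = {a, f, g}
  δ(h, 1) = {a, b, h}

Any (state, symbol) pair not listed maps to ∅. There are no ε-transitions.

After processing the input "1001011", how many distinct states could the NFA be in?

7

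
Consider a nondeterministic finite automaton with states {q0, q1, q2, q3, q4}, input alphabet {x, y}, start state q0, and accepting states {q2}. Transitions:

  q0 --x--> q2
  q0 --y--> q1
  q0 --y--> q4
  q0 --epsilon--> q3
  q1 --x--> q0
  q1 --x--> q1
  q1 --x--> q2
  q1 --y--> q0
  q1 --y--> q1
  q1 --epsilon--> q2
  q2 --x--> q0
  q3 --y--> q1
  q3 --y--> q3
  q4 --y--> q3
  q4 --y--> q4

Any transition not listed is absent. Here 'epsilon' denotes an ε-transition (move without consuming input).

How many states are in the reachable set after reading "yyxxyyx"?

4

Start: ε-closure({q0}) = {q0, q3}.
Read 'y': {q0, q3} → {q1, q2, q3, q4}.
Read 'y': {q1, q2, q3, q4} → {q0, q1, q2, q3, q4}.
Read 'x': {q0, q1, q2, q3, q4} → {q0, q1, q2, q3}.
Read 'x': {q0, q1, q2, q3} → {q0, q1, q2, q3}.
Read 'y': {q0, q1, q2, q3} → {q0, q1, q2, q3, q4}.
Read 'y': {q0, q1, q2, q3, q4} → {q0, q1, q2, q3, q4}.
Read 'x': {q0, q1, q2, q3, q4} → {q0, q1, q2, q3}.
That set has 4 states.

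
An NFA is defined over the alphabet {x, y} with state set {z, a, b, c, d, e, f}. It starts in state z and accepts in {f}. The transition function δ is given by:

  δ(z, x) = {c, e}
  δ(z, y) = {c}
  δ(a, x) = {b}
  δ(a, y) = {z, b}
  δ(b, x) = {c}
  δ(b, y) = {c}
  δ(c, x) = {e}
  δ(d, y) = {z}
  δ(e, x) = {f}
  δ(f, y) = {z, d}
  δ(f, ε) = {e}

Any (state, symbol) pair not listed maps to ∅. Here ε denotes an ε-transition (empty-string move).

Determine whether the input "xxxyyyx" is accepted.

Start in {z}.
Read 'x': z→{c, e}; now {c, e}.
Read 'x': c→{e}, e→{f}; now {e, f}.
Read 'x': e→{f}, f→∅; union {f}; ε-closure = {e, f}.
Read 'y': e→∅, f→{z, d}; now {z, d}.
Read 'y': z→{c}, d→{z}; now {z, c}.
Read 'y': z→{c}, c→∅; now {c}.
Read 'x': c→{e}; now {e}.
The final set {e} contains no accepting state.

No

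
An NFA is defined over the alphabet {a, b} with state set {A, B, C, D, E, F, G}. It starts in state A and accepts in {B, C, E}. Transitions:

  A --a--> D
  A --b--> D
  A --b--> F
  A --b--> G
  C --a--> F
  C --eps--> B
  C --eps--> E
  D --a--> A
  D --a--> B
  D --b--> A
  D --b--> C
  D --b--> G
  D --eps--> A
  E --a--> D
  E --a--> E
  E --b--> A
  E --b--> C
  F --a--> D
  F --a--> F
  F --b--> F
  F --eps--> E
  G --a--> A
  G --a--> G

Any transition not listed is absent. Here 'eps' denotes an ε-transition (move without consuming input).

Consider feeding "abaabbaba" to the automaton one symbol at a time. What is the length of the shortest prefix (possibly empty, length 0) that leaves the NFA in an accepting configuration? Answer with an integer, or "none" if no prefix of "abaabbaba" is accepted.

2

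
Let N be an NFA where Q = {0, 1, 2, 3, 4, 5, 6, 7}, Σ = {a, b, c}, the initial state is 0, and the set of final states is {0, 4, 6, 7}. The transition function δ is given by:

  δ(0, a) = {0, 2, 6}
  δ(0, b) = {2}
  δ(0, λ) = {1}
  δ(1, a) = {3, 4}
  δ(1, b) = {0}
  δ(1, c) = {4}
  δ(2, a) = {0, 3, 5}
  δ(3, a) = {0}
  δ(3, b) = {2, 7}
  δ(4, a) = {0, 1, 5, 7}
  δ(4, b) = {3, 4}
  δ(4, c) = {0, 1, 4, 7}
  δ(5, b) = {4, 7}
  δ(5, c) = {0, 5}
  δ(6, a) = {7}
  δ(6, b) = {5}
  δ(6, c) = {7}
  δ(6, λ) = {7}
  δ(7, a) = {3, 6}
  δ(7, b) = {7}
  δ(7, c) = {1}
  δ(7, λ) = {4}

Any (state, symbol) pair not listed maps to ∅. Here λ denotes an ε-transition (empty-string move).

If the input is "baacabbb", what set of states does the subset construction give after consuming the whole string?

{0, 1, 2, 3, 4, 7}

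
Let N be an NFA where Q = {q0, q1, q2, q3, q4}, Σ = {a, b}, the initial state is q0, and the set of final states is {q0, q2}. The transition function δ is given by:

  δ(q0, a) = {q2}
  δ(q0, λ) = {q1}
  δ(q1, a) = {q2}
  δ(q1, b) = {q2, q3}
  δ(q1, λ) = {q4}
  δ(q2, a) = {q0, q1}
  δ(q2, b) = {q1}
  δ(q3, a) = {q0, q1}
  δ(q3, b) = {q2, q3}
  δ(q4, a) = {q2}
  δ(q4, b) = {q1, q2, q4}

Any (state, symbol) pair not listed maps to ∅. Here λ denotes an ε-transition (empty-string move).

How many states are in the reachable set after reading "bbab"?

4

Start: ε-closure({q0}) = {q0, q1, q4}.
Read 'b': {q0, q1, q4} → {q1, q2, q3, q4}.
Read 'b': {q1, q2, q3, q4} → {q1, q2, q3, q4}.
Read 'a': {q1, q2, q3, q4} → {q0, q1, q2, q4}.
Read 'b': {q0, q1, q2, q4} → {q1, q2, q3, q4}.
That set has 4 states.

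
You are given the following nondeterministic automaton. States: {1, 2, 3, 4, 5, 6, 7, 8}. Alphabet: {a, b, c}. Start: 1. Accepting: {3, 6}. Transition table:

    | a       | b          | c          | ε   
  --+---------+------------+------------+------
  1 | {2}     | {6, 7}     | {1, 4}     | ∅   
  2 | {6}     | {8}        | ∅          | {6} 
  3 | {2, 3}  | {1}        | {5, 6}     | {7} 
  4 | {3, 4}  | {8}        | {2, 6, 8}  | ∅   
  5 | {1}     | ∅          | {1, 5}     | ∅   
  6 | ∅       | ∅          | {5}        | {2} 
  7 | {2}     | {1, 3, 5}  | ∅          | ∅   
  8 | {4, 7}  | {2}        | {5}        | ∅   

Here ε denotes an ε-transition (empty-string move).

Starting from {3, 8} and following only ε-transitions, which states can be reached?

Begin with {3, 8}.
ε-move 3 → 7; add 7.

{3, 7, 8}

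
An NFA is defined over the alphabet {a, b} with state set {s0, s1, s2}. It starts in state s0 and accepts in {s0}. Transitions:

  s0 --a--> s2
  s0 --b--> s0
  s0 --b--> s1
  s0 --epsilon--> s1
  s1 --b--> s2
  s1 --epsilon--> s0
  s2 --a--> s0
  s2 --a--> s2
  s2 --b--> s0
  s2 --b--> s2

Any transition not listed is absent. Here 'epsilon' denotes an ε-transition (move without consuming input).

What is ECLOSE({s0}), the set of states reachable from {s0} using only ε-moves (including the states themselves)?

{s0, s1}

Begin with {s0}.
ε-move s0 → s1; add s1.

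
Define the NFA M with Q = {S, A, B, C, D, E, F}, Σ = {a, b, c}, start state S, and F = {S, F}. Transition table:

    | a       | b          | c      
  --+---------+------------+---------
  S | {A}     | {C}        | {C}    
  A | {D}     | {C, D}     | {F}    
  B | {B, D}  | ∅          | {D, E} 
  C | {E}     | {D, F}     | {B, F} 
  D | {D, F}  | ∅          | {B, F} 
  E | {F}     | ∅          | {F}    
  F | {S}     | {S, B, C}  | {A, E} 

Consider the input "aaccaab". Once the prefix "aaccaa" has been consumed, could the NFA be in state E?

No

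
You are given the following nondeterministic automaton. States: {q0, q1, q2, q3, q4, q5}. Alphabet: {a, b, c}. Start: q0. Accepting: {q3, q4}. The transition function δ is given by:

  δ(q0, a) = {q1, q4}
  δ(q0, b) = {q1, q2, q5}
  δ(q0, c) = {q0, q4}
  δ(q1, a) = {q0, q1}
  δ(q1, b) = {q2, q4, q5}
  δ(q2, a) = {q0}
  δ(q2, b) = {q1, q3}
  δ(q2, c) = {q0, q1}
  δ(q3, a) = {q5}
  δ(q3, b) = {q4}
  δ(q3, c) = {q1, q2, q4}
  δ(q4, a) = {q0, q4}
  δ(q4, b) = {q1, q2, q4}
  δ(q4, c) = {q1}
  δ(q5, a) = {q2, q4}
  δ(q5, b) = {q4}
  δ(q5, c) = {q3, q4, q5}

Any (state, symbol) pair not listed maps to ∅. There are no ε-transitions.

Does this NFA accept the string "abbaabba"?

Start in {q0}.
Read 'a': q0→{q1, q4}; now {q1, q4}.
Read 'b': q1→{q2, q4, q5}, q4→{q1, q2, q4}; now {q1, q2, q4, q5}.
Read 'b': q1→{q2, q4, q5}, q2→{q1, q3}, q4→{q1, q2, q4}, q5→{q4}; now {q1, q2, q3, q4, q5}.
Read 'a': q1→{q0, q1}, q2→{q0}, q3→{q5}, q4→{q0, q4}, q5→{q2, q4}; now {q0, q1, q2, q4, q5}.
Read 'a': q0→{q1, q4}, q1→{q0, q1}, q2→{q0}, q4→{q0, q4}, q5→{q2, q4}; now {q0, q1, q2, q4}.
Read 'b': q0→{q1, q2, q5}, q1→{q2, q4, q5}, q2→{q1, q3}, q4→{q1, q2, q4}; now {q1, q2, q3, q4, q5}.
Read 'b': q1→{q2, q4, q5}, q2→{q1, q3}, q3→{q4}, q4→{q1, q2, q4}, q5→{q4}; now {q1, q2, q3, q4, q5}.
Read 'a': q1→{q0, q1}, q2→{q0}, q3→{q5}, q4→{q0, q4}, q5→{q2, q4}; now {q0, q1, q2, q4, q5}.
The final set {q0, q1, q2, q4, q5} contains the accepting state q4.

Yes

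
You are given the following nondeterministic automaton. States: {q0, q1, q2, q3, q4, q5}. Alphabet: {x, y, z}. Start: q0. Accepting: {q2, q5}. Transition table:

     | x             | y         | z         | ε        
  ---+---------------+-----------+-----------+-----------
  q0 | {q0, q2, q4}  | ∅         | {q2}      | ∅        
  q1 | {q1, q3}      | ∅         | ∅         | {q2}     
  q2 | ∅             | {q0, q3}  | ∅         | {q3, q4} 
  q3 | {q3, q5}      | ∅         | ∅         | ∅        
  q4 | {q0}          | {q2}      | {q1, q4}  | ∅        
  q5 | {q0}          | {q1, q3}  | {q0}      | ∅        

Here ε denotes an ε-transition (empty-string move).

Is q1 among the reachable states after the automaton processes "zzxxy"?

Yes

Start in {q0}.
Read 'z': {q0} → {q2, q3, q4}.
Read 'z': {q2, q3, q4} → {q1, q2, q3, q4}.
Read 'x': {q1, q2, q3, q4} → {q0, q1, q2, q3, q4, q5}.
Read 'x': {q0, q1, q2, q3, q4, q5} → {q0, q1, q2, q3, q4, q5}.
Read 'y': {q0, q1, q2, q3, q4, q5} → {q0, q1, q2, q3, q4}.
State q1 is in {q0, q1, q2, q3, q4}.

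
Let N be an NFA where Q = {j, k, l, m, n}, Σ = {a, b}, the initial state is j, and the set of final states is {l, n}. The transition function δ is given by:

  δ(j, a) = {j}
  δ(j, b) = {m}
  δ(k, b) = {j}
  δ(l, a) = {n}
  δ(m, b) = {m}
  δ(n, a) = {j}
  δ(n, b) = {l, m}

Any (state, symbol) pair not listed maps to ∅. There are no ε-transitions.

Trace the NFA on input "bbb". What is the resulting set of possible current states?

Start in {j}.
Read 'b': {j} → {m}.
Read 'b': {m} → {m}.
Read 'b': {m} → {m}.

{m}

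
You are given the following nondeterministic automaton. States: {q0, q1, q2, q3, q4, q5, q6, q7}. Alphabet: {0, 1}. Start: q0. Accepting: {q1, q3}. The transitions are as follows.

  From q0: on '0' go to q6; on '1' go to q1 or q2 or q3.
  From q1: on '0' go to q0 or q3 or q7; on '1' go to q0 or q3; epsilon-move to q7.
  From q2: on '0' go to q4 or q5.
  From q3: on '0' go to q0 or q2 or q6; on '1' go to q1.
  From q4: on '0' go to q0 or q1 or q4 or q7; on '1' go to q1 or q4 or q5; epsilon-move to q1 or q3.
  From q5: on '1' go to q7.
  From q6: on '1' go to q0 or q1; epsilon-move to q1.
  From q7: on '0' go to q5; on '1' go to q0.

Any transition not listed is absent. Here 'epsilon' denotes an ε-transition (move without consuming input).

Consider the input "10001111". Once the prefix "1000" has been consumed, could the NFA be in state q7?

Yes

Start in {q0}.
Read '1': {q0} → {q1, q2, q3, q7}.
Read '0': {q1, q2, q3, q7} → {q0, q1, q2, q3, q4, q5, q6, q7}.
Read '0': {q0, q1, q2, q3, q4, q5, q6, q7} → {q0, q1, q2, q3, q4, q5, q6, q7}.
Read '0': {q0, q1, q2, q3, q4, q5, q6, q7} → {q0, q1, q2, q3, q4, q5, q6, q7}.
State q7 is in {q0, q1, q2, q3, q4, q5, q6, q7}.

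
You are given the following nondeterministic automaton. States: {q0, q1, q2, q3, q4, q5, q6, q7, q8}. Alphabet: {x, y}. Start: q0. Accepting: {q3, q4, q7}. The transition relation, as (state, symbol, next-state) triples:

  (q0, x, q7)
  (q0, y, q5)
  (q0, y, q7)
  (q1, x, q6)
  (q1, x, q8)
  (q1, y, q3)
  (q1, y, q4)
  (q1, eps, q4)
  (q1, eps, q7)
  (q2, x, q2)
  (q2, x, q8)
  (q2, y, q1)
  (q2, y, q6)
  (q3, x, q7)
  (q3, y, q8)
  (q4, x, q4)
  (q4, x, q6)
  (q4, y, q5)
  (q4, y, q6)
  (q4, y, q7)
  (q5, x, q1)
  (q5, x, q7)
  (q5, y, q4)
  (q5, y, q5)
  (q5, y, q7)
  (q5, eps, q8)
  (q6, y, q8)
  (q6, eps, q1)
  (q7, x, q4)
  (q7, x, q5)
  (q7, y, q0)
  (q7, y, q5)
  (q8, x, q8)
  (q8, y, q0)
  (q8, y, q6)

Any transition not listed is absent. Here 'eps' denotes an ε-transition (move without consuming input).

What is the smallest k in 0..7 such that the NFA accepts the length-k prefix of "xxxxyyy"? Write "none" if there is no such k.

1

Start in {q0}.
Read 'x': {q0} → {q7}.
None of the earlier sets intersect F, but {q7} does.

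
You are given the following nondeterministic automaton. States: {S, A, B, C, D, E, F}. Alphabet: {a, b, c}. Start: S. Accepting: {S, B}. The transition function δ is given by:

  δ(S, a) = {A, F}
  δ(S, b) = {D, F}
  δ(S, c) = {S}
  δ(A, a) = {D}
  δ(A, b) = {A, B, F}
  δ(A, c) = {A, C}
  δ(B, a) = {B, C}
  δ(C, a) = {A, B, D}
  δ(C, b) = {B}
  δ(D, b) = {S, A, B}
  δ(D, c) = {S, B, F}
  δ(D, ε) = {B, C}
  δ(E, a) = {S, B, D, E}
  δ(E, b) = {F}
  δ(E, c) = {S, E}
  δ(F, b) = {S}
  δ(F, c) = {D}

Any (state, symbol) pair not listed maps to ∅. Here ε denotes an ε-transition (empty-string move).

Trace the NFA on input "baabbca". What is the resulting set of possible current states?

{A, B, C, D, F}

Start in {S}.
Read 'b': {S} → {B, C, D, F}.
Read 'a': {B, C, D, F} → {A, B, C, D}.
Read 'a': {A, B, C, D} → {A, B, C, D}.
Read 'b': {A, B, C, D} → {S, A, B, F}.
Read 'b': {S, A, B, F} → {S, A, B, C, D, F}.
Read 'c': {S, A, B, C, D, F} → {S, A, B, C, D, F}.
Read 'a': {S, A, B, C, D, F} → {A, B, C, D, F}.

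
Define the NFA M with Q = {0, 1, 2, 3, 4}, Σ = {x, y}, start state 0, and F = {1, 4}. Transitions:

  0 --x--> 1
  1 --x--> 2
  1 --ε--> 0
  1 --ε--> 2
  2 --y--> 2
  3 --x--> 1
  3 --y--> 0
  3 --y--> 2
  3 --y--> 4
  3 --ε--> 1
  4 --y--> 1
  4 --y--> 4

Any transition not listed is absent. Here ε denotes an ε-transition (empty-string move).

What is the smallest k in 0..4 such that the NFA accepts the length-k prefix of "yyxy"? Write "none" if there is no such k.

Start in {0}.
Read 'y': {0} → ∅.
The set is empty and remains empty for the remaining 3 symbols.
No reachable set along the way intersects F.

none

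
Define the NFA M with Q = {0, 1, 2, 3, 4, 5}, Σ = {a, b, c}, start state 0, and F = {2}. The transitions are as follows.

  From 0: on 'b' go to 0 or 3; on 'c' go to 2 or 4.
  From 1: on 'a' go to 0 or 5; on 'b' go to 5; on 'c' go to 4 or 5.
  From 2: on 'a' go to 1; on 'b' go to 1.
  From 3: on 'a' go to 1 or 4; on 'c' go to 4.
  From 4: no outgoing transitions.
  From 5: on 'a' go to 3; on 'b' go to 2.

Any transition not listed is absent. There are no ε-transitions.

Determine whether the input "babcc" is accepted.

No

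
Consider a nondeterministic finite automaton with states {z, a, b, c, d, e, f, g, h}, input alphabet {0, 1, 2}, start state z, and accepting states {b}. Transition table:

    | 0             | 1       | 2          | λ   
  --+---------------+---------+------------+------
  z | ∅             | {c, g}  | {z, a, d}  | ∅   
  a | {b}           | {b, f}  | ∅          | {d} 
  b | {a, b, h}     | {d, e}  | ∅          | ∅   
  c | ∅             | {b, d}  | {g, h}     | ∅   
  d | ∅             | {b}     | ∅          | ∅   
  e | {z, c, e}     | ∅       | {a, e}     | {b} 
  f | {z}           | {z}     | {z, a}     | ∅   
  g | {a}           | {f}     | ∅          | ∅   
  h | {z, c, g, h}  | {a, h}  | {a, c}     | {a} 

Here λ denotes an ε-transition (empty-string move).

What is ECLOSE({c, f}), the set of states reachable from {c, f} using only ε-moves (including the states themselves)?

{c, f}

Begin with {c, f}.
No ε-moves leave this set, so the closure equals the set itself.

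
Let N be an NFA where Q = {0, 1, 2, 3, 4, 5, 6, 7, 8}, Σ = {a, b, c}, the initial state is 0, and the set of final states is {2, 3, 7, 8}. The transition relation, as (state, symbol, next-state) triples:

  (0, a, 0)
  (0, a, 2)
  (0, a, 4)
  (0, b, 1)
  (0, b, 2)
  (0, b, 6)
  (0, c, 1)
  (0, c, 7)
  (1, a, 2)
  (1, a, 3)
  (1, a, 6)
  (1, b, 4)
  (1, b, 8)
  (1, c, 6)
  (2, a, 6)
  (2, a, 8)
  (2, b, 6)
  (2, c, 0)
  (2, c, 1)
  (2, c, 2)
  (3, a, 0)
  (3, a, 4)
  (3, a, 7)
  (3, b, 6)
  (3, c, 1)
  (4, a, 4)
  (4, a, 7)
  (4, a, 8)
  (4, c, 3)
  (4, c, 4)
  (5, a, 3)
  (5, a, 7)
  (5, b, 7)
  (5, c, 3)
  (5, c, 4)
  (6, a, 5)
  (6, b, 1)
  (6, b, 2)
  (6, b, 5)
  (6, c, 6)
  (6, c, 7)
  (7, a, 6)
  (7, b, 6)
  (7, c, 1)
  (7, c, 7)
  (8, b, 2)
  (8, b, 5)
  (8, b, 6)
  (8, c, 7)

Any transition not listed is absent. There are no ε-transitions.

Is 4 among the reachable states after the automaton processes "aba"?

No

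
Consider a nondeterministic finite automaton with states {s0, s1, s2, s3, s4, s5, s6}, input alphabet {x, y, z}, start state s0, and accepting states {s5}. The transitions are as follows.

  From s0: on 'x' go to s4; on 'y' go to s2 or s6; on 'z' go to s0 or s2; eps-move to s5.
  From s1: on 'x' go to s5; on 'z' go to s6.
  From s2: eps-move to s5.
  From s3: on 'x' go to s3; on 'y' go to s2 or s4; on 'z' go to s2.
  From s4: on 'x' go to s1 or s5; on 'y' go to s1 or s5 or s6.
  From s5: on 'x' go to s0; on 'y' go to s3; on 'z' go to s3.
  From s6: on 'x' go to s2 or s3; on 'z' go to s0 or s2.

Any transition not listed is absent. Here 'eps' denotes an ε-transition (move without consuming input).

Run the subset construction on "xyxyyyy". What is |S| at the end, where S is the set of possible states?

Start: ε-closure({s0}) = {s0, s5}.
Read 'x': s0→{s4}, s5→{s0}; union {s0, s4}; ε-closure = {s0, s4, s5}.
Read 'y': s0→{s2, s6}, s4→{s1, s5, s6}, s5→{s3}; now {s1, s2, s3, s5, s6}.
Read 'x': s1→{s5}, s2→∅, s3→{s3}, s5→{s0}, s6→{s2, s3}; now {s0, s2, s3, s5}.
Read 'y': s0→{s2, s6}, s2→∅, s3→{s2, s4}, s5→{s3}; union {s2, s3, s4, s6}; ε-closure = {s2, s3, s4, s5, s6}.
Read 'y': s2→∅, s3→{s2, s4}, s4→{s1, s5, s6}, s5→{s3}, s6→∅; now {s1, s2, s3, s4, s5, s6}.
Read 'y': s1→∅, s2→∅, s3→{s2, s4}, s4→{s1, s5, s6}, s5→{s3}, s6→∅; now {s1, s2, s3, s4, s5, s6}.
Read 'y': s1→∅, s2→∅, s3→{s2, s4}, s4→{s1, s5, s6}, s5→{s3}, s6→∅; now {s1, s2, s3, s4, s5, s6}.
That set has 6 states.

6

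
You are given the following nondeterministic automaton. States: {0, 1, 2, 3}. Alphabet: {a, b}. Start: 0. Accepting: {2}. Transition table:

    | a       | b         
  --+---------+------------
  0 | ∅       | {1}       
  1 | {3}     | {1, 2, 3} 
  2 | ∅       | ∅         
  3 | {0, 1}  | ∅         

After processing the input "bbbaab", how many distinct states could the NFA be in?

Start in {0}.
Read 'b': 0→{1}; now {1}.
Read 'b': 1→{1, 2, 3}; now {1, 2, 3}.
Read 'b': 1→{1, 2, 3}, 2→∅, 3→∅; now {1, 2, 3}.
Read 'a': 1→{3}, 2→∅, 3→{0, 1}; now {0, 1, 3}.
Read 'a': 0→∅, 1→{3}, 3→{0, 1}; now {0, 1, 3}.
Read 'b': 0→{1}, 1→{1, 2, 3}, 3→∅; now {1, 2, 3}.
That set has 3 states.

3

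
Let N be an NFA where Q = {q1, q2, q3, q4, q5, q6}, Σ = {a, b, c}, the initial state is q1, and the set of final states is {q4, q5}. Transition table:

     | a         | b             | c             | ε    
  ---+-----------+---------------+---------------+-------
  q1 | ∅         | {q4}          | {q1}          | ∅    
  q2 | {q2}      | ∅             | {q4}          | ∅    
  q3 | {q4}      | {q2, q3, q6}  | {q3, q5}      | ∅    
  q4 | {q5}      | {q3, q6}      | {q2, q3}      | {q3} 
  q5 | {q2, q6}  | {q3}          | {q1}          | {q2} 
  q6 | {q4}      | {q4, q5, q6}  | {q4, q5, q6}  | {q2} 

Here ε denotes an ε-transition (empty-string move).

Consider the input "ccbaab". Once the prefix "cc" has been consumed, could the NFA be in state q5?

No

Start in {q1}.
Read 'c': {q1} → {q1}.
Read 'c': {q1} → {q1}.
State q5 is not in {q1}.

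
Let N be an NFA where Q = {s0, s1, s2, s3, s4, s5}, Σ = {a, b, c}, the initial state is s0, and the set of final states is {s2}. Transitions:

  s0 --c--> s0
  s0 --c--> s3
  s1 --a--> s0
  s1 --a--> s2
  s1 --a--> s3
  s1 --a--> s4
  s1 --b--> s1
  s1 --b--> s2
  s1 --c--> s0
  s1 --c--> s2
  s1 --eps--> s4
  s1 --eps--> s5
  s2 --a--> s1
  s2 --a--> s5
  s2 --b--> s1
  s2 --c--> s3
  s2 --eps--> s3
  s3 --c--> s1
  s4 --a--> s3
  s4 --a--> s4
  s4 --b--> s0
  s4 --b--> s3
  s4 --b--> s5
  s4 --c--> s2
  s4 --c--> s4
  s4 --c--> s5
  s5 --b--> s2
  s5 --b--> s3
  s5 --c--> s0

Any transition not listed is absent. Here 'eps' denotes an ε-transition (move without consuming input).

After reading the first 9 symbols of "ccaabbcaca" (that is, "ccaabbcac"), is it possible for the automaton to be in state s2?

Start in {s0}.
Read 'c': {s0} → {s0, s3}.
Read 'c': {s0, s3} → {s0, s1, s3, s4, s5}.
Read 'a': {s0, s1, s3, s4, s5} → {s0, s2, s3, s4}.
Read 'a': {s0, s2, s3, s4} → {s1, s3, s4, s5}.
Read 'b': {s1, s3, s4, s5} → {s0, s1, s2, s3, s4, s5}.
Read 'b': {s0, s1, s2, s3, s4, s5} → {s0, s1, s2, s3, s4, s5}.
Read 'c': {s0, s1, s2, s3, s4, s5} → {s0, s1, s2, s3, s4, s5}.
Read 'a': {s0, s1, s2, s3, s4, s5} → {s0, s1, s2, s3, s4, s5}.
Read 'c': {s0, s1, s2, s3, s4, s5} → {s0, s1, s2, s3, s4, s5}.
State s2 is in {s0, s1, s2, s3, s4, s5}.

Yes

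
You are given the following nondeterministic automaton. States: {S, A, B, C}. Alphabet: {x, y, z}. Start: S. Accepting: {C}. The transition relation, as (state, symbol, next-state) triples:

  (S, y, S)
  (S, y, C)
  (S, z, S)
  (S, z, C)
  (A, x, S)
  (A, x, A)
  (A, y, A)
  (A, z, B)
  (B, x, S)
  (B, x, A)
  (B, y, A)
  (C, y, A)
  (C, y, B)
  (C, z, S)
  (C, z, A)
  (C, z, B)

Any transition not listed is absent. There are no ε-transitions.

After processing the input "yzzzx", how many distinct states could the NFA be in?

2

Start in {S}.
Read 'y': S→{S, C}; now {S, C}.
Read 'z': S→{S, C}, C→{S, A, B}; now {S, A, B, C}.
Read 'z': S→{S, C}, A→{B}, B→∅, C→{S, A, B}; now {S, A, B, C}.
Read 'z': S→{S, C}, A→{B}, B→∅, C→{S, A, B}; now {S, A, B, C}.
Read 'x': S→∅, A→{S, A}, B→{S, A}, C→∅; now {S, A}.
That set has 2 states.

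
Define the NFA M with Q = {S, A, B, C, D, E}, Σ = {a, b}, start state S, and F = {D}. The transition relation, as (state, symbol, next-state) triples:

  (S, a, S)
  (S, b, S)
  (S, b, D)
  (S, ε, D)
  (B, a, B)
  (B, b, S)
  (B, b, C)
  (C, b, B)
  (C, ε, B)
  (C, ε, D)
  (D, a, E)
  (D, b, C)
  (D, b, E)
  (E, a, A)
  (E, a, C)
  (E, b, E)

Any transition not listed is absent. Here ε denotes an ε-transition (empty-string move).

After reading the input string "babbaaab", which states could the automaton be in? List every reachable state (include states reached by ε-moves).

Start: ε-closure({S}) = {S, D}.
Read 'b': S→{S, D}, D→{C, E}; union {S, C, D, E}; ε-closure = {S, B, C, D, E}.
Read 'a': S→{S}, B→{B}, C→∅, D→{E}, E→{A, C}; union {S, A, B, C, E}; ε-closure = {S, A, B, C, D, E}.
Read 'b': S→{S, D}, A→∅, B→{S, C}, C→{B}, D→{C, E}, E→{E}; now {S, B, C, D, E}.
Read 'b': S→{S, D}, B→{S, C}, C→{B}, D→{C, E}, E→{E}; now {S, B, C, D, E}.
Read 'a': S→{S}, B→{B}, C→∅, D→{E}, E→{A, C}; union {S, A, B, C, E}; ε-closure = {S, A, B, C, D, E}.
Read 'a': S→{S}, A→∅, B→{B}, C→∅, D→{E}, E→{A, C}; union {S, A, B, C, E}; ε-closure = {S, A, B, C, D, E}.
Read 'a': S→{S}, A→∅, B→{B}, C→∅, D→{E}, E→{A, C}; union {S, A, B, C, E}; ε-closure = {S, A, B, C, D, E}.
Read 'b': S→{S, D}, A→∅, B→{S, C}, C→{B}, D→{C, E}, E→{E}; now {S, B, C, D, E}.

{S, B, C, D, E}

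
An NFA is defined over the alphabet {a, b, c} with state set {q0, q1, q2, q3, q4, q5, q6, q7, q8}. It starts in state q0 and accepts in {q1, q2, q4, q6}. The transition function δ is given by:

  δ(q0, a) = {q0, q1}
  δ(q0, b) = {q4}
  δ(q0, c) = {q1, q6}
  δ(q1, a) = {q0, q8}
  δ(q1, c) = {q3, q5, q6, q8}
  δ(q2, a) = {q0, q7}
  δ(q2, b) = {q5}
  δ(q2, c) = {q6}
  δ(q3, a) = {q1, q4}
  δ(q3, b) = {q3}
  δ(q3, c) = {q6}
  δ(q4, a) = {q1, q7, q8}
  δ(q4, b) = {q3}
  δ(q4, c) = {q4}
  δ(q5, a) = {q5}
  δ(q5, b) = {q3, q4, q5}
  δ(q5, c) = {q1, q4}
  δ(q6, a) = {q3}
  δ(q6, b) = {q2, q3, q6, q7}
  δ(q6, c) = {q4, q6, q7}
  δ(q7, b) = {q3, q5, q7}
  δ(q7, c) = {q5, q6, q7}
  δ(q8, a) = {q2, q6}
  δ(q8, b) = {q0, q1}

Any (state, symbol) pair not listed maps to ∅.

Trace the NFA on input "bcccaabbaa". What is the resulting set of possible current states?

Start in {q0}.
Read 'b': q0→{q4}; now {q4}.
Read 'c': q4→{q4}; now {q4}.
Read 'c': q4→{q4}; now {q4}.
Read 'c': q4→{q4}; now {q4}.
Read 'a': q4→{q1, q7, q8}; now {q1, q7, q8}.
Read 'a': q1→{q0, q8}, q7→∅, q8→{q2, q6}; now {q0, q2, q6, q8}.
Read 'b': q0→{q4}, q2→{q5}, q6→{q2, q3, q6, q7}, q8→{q0, q1}; now {q0, q1, q2, q3, q4, q5, q6, q7}.
Read 'b': q0→{q4}, q1→∅, q2→{q5}, q3→{q3}, q4→{q3}, q5→{q3, q4, q5}, q6→{q2, q3, q6, q7}, q7→{q3, q5, q7}; now {q2, q3, q4, q5, q6, q7}.
Read 'a': q2→{q0, q7}, q3→{q1, q4}, q4→{q1, q7, q8}, q5→{q5}, q6→{q3}, q7→∅; now {q0, q1, q3, q4, q5, q7, q8}.
Read 'a': q0→{q0, q1}, q1→{q0, q8}, q3→{q1, q4}, q4→{q1, q7, q8}, q5→{q5}, q7→∅, q8→{q2, q6}; now {q0, q1, q2, q4, q5, q6, q7, q8}.

{q0, q1, q2, q4, q5, q6, q7, q8}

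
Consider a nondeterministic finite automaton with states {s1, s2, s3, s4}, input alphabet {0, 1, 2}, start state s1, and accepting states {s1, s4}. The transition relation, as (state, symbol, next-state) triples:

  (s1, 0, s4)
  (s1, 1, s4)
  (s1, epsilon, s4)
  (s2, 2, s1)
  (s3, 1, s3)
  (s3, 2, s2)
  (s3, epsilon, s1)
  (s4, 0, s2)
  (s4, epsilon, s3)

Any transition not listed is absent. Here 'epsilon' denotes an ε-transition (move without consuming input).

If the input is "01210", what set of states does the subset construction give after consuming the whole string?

Start: ε-closure({s1}) = {s1, s3, s4}.
Read '0': s1→{s4}, s3→∅, s4→{s2}; union {s2, s4}; ε-closure = {s1, s2, s3, s4}.
Read '1': s1→{s4}, s2→∅, s3→{s3}, s4→∅; union {s3, s4}; ε-closure = {s1, s3, s4}.
Read '2': s1→∅, s3→{s2}, s4→∅; now {s2}.
Read '1': s2→∅; now ∅.
The set is empty and remains empty for the remaining 1 symbol.

∅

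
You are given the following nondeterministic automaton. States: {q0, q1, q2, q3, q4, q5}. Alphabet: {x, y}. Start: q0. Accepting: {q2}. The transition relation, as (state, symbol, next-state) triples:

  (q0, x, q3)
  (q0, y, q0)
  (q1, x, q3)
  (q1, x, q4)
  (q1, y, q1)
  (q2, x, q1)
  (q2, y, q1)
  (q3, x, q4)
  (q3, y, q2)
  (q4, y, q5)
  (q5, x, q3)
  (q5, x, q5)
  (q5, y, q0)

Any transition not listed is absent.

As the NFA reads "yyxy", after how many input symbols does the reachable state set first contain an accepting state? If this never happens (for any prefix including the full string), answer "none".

4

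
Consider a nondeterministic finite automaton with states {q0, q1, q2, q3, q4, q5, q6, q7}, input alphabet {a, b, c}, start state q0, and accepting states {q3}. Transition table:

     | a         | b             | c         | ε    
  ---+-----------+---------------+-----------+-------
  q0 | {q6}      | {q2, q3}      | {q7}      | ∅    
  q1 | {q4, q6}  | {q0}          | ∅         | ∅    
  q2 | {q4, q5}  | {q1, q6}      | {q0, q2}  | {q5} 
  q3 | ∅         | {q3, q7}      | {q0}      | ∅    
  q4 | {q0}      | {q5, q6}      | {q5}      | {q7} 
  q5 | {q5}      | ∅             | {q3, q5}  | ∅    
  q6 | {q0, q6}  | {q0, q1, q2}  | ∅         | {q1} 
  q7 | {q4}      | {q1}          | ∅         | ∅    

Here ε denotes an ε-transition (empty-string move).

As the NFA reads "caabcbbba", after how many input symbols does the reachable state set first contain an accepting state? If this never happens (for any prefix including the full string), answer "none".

Start in {q0}.
Read 'c': {q0} → {q7}.
Read 'a': {q7} → {q4, q7}.
Read 'a': {q4, q7} → {q0, q4, q7}.
Read 'b': {q0, q4, q7} → {q1, q2, q3, q5, q6}.
None of the earlier sets intersect F, but {q1, q2, q3, q5, q6} does.

4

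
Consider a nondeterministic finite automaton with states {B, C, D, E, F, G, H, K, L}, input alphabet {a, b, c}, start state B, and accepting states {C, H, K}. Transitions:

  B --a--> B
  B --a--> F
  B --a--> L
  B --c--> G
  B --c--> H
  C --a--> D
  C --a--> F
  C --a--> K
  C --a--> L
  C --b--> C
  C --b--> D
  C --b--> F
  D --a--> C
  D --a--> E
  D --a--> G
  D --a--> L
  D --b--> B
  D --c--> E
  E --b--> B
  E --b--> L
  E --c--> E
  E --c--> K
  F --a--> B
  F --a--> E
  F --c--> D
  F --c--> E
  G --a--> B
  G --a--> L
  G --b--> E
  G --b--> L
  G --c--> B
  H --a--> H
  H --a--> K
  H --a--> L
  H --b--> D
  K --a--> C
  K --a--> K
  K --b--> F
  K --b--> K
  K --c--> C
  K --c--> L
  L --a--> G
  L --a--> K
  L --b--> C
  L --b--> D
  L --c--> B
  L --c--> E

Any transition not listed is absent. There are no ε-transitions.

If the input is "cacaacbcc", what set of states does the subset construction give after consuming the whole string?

{B, C, E, G, H, K, L}

Start in {B}.
Read 'c': B→{G, H}; now {G, H}.
Read 'a': G→{B, L}, H→{H, K, L}; now {B, H, K, L}.
Read 'c': B→{G, H}, H→∅, K→{C, L}, L→{B, E}; now {B, C, E, G, H, L}.
Read 'a': B→{B, F, L}, C→{D, F, K, L}, E→∅, G→{B, L}, H→{H, K, L}, L→{G, K}; now {B, D, F, G, H, K, L}.
Read 'a': B→{B, F, L}, D→{C, E, G, L}, F→{B, E}, G→{B, L}, H→{H, K, L}, K→{C, K}, L→{G, K}; now {B, C, E, F, G, H, K, L}.
Read 'c': B→{G, H}, C→∅, E→{E, K}, F→{D, E}, G→{B}, H→∅, K→{C, L}, L→{B, E}; now {B, C, D, E, G, H, K, L}.
Read 'b': B→∅, C→{C, D, F}, D→{B}, E→{B, L}, G→{E, L}, H→{D}, K→{F, K}, L→{C, D}; now {B, C, D, E, F, K, L}.
Read 'c': B→{G, H}, C→∅, D→{E}, E→{E, K}, F→{D, E}, K→{C, L}, L→{B, E}; now {B, C, D, E, G, H, K, L}.
Read 'c': B→{G, H}, C→∅, D→{E}, E→{E, K}, G→{B}, H→∅, K→{C, L}, L→{B, E}; now {B, C, E, G, H, K, L}.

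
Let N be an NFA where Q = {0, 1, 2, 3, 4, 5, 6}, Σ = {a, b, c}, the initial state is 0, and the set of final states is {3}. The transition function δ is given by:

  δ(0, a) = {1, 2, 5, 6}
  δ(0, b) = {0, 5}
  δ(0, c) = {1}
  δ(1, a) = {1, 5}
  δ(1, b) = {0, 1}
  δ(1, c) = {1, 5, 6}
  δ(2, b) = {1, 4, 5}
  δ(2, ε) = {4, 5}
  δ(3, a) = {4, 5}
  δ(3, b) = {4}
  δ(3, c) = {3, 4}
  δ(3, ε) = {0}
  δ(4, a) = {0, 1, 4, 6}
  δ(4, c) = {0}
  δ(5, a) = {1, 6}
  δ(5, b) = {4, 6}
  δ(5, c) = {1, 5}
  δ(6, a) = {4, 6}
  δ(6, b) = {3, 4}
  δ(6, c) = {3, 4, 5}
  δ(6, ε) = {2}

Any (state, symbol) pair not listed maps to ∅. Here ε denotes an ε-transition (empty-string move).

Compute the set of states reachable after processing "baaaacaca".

Start in {0}.
Read 'b': {0} → {0, 5}.
Read 'a': {0, 5} → {1, 2, 4, 5, 6}.
Read 'a': {1, 2, 4, 5, 6} → {0, 1, 2, 4, 5, 6}.
Read 'a': {0, 1, 2, 4, 5, 6} → {0, 1, 2, 4, 5, 6}.
Read 'a': {0, 1, 2, 4, 5, 6} → {0, 1, 2, 4, 5, 6}.
Read 'c': {0, 1, 2, 4, 5, 6} → {0, 1, 2, 3, 4, 5, 6}.
Read 'a': {0, 1, 2, 3, 4, 5, 6} → {0, 1, 2, 4, 5, 6}.
Read 'c': {0, 1, 2, 4, 5, 6} → {0, 1, 2, 3, 4, 5, 6}.
Read 'a': {0, 1, 2, 3, 4, 5, 6} → {0, 1, 2, 4, 5, 6}.

{0, 1, 2, 4, 5, 6}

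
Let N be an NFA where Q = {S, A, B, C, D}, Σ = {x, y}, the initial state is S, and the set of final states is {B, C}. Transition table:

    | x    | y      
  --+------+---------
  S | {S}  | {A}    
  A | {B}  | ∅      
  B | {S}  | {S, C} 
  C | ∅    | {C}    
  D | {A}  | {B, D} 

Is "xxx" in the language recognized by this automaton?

No

Start in {S}.
Read 'x': {S} → {S}.
Read 'x': {S} → {S}.
Read 'x': {S} → {S}.
The final set {S} contains no accepting state.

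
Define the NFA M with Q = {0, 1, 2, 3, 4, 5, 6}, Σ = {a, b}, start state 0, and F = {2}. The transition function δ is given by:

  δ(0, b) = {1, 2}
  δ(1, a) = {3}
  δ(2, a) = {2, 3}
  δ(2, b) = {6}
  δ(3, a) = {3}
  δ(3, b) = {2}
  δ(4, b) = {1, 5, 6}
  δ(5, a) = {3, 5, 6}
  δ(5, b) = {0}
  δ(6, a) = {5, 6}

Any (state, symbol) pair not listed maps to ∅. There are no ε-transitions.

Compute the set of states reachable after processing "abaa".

Start in {0}.
Read 'a': {0} → ∅.
The set is empty and remains empty for the remaining 3 symbols.

∅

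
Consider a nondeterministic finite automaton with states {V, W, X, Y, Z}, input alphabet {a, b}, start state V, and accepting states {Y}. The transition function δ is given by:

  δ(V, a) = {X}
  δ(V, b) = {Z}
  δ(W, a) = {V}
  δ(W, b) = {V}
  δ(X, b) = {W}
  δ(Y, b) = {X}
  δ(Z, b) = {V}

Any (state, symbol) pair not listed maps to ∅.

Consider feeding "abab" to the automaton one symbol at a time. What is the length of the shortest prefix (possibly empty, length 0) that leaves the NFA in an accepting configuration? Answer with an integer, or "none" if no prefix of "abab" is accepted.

Start in {V}.
Read 'a': V→{X}; now {X}.
Read 'b': X→{W}; now {W}.
Read 'a': W→{V}; now {V}.
Read 'b': V→{Z}; now {Z}.
No reachable set along the way intersects F.

none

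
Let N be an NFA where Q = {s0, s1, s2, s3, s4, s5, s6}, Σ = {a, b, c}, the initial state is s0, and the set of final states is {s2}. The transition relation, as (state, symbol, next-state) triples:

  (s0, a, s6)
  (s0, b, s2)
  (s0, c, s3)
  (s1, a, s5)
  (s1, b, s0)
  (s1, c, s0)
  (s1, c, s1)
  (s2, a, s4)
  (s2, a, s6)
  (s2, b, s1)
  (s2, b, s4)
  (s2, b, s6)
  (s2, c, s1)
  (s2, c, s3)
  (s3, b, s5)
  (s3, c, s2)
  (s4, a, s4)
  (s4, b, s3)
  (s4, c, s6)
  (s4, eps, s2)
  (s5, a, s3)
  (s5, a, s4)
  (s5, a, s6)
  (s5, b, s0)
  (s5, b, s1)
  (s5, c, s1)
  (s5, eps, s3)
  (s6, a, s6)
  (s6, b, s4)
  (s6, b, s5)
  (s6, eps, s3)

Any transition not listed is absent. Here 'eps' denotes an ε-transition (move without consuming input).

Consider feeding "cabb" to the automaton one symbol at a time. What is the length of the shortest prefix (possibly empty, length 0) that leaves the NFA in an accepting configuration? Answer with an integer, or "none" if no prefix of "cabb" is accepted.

none

Start in {s0}.
Read 'c': s0→{s3}; now {s3}.
Read 'a': s3→∅; now ∅.
The set is empty and remains empty for the remaining 2 symbols.
No reachable set along the way intersects F.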